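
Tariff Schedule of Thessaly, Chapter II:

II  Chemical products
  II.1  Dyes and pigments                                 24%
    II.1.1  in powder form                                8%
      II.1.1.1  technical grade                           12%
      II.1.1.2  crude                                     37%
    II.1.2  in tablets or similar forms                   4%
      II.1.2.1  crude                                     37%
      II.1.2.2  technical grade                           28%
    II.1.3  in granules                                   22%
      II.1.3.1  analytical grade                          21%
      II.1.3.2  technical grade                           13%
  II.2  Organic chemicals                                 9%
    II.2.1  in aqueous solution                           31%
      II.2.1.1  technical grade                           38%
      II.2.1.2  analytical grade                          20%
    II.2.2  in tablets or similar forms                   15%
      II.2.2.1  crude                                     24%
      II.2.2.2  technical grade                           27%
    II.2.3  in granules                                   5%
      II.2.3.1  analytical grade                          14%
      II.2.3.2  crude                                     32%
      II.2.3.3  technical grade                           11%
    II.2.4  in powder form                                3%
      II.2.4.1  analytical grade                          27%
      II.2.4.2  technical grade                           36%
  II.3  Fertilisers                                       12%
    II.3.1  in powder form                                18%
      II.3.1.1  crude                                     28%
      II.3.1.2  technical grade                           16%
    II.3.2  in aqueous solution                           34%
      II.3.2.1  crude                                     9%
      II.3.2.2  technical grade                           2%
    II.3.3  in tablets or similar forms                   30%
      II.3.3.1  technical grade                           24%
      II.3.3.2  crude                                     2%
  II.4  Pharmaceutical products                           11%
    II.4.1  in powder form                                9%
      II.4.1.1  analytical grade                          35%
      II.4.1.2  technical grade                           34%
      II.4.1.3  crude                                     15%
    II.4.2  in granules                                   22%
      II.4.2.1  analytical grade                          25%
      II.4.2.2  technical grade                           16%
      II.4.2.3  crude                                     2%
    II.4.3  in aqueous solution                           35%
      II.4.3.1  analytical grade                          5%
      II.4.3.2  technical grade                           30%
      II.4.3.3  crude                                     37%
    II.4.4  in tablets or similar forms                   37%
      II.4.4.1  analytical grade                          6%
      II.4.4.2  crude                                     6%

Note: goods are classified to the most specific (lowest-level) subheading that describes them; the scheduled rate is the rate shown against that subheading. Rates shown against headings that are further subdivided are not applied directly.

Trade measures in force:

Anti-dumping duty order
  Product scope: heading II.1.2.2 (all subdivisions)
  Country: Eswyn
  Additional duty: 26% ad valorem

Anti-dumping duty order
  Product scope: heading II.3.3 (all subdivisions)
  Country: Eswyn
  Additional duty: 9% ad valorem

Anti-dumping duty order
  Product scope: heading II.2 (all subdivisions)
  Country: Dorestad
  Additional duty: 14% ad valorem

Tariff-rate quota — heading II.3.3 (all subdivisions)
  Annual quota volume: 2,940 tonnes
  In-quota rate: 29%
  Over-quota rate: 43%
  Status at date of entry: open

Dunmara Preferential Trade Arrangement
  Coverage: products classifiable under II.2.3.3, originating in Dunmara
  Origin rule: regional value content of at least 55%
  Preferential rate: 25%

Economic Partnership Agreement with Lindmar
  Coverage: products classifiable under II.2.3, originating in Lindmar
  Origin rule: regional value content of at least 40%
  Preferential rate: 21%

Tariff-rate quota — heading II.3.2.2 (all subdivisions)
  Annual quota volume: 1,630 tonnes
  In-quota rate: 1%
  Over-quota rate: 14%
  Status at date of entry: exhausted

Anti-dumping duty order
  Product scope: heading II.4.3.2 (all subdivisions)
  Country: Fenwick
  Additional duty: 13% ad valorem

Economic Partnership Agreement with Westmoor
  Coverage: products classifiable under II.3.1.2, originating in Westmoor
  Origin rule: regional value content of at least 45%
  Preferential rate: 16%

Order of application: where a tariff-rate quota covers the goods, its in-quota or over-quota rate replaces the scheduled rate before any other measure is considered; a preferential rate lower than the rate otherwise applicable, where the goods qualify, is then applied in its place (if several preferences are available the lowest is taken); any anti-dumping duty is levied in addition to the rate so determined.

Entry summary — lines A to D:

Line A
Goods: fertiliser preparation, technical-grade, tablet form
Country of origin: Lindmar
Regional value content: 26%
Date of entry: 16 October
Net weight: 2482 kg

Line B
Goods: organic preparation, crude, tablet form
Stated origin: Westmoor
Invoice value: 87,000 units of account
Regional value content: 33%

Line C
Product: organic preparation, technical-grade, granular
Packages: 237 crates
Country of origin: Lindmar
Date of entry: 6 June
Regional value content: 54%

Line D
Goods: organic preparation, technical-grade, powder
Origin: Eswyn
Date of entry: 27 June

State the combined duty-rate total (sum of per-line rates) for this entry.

100%

Line A: fertiliser → II.3; tablet form → II.3.3; technical-grade → II.3.3.1. Scheduled 24%. quota on II.3.3 open → in-quota 29%; Lindmar agreement on II.2.3: II.3.3.1 not covered. → 29%.
Line B: organic → II.2; tablet form → II.2.2; crude → II.2.2.1. Scheduled 24%. Westmoor agreement on II.3.1.2: II.2.2.1 not covered. → 24%.
Line C: organic → II.2; granular → II.2.3; technical-grade → II.2.3.3. Scheduled 11%. Lindmar agreement on II.2.3: RVC ≥ 40% → 21% available; preference 21% not lower than 11% → no reduction. → 11%.
Line D: organic → II.2; powder → II.2.4; technical-grade → II.2.4.2. Scheduled 36%. No special measure applies. → 36%.
Sum: 29% + 24% + 11% + 36% = 100%.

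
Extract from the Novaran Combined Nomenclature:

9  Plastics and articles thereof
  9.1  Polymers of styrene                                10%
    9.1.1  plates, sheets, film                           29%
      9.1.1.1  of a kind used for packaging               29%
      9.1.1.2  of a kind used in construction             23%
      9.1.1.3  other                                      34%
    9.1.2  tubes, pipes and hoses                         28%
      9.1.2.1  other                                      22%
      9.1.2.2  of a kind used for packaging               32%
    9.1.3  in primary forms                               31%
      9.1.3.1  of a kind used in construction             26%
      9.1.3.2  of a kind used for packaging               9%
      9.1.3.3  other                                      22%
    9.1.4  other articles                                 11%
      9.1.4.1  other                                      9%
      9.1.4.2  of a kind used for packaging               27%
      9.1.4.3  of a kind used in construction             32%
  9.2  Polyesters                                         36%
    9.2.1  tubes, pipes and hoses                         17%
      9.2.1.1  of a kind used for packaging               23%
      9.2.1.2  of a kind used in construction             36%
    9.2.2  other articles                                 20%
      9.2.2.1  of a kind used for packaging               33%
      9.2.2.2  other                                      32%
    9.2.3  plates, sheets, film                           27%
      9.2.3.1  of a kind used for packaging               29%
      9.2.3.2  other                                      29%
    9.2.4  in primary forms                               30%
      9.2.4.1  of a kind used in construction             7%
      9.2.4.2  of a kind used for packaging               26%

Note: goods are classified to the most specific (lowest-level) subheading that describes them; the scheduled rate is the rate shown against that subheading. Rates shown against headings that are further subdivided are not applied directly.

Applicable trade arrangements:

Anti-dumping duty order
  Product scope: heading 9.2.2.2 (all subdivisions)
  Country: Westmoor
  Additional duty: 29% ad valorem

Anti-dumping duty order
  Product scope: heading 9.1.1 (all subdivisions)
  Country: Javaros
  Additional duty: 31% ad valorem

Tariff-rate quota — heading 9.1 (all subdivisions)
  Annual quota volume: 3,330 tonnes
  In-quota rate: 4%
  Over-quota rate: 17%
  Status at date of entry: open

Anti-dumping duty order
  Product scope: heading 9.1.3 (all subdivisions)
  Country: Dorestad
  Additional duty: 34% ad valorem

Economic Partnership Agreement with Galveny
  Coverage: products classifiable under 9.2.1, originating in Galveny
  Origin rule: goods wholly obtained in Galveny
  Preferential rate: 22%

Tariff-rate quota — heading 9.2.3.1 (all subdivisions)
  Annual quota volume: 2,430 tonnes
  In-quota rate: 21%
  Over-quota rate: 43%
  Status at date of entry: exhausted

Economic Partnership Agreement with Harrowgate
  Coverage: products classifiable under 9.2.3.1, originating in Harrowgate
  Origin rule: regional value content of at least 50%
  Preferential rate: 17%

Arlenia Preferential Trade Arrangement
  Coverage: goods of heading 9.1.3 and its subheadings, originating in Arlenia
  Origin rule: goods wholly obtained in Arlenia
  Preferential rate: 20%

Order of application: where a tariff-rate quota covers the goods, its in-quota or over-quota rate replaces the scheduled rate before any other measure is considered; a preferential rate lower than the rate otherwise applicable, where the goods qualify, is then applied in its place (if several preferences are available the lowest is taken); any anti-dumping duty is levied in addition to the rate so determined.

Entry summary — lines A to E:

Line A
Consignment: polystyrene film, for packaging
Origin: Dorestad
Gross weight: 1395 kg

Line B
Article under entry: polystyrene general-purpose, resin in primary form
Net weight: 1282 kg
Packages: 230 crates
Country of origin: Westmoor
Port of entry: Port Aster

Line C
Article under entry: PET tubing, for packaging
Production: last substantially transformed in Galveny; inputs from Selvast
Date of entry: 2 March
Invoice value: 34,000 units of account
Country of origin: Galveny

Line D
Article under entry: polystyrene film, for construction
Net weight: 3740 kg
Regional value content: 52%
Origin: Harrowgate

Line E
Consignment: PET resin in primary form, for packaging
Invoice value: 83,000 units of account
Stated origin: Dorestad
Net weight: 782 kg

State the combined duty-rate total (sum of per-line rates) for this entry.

Line A: polystyrene → 9.1; film → 9.1.1; for packaging → 9.1.1.1. Scheduled 29%. quota on 9.1 open → in-quota 4%. → 4%.
Line B: polystyrene → 9.1; resin in primary form → 9.1.3; general-purpose → 9.1.3.3. Scheduled 22%. quota on 9.1 open → in-quota 4%. → 4%.
Line C: PET → 9.2; tubing → 9.2.1; for packaging → 9.2.1.1. Scheduled 23%. Galveny agreement on 9.2.1: not wholly obtained. → 23%.
Line D: polystyrene → 9.1; film → 9.1.1; for construction → 9.1.1.2. Scheduled 23%. quota on 9.1 open → in-quota 4%; Harrowgate agreement on 9.2.3.1: 9.1.1.2 not covered. → 4%.
Line E: PET → 9.2; resin in primary form → 9.2.4; for packaging → 9.2.4.2. Scheduled 26%. No special measure applies. → 26%.
Sum: 4% + 4% + 23% + 4% + 26% = 61%.

61%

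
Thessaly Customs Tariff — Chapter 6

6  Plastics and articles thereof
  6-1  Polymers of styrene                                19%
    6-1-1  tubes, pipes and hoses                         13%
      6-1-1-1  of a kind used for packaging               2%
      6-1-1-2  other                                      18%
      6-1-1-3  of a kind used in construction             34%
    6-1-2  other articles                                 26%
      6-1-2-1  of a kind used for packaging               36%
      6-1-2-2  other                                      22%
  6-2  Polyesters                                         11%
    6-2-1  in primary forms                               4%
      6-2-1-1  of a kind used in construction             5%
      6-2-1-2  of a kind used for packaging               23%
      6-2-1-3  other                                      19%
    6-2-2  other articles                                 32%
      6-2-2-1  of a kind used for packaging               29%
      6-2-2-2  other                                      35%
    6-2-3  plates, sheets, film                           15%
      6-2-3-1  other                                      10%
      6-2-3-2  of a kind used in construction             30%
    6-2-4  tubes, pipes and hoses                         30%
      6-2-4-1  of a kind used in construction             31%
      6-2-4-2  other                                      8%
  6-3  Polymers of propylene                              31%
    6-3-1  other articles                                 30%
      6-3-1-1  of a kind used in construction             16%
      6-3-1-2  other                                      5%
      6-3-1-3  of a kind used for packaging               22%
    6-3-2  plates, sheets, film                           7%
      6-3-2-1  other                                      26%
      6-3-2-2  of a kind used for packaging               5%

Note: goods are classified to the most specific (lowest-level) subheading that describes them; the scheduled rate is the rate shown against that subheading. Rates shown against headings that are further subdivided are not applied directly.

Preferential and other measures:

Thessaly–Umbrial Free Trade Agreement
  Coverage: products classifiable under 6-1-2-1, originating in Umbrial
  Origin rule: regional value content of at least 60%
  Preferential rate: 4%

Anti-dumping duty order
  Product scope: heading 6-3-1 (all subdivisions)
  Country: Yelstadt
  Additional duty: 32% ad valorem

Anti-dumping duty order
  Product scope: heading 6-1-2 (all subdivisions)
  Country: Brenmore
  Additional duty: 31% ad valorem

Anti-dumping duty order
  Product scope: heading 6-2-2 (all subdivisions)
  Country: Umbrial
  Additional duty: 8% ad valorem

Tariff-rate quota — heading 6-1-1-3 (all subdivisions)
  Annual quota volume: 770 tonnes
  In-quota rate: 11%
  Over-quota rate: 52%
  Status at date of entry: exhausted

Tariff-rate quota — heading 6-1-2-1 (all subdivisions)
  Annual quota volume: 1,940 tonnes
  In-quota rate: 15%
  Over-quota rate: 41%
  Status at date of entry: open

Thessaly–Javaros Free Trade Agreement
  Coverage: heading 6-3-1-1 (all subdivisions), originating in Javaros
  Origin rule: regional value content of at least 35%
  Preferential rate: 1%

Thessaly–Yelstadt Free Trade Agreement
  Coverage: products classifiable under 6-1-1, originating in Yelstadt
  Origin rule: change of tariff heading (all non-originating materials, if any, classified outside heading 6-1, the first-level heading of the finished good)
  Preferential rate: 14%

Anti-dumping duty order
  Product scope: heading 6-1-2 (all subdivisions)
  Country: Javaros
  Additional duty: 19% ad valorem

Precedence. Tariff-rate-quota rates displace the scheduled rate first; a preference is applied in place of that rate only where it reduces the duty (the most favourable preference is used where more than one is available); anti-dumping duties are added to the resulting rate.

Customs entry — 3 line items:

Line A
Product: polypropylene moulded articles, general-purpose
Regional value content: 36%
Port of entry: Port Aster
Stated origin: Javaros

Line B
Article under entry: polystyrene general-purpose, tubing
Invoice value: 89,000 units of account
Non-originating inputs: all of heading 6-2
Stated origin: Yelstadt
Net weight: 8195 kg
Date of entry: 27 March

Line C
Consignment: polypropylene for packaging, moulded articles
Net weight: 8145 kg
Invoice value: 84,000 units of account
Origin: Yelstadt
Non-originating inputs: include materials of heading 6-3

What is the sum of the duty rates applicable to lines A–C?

Line A: polypropylene → 6-3; moulded articles → 6-3-1; general-purpose → 6-3-1-2. Scheduled 5%. Javaros agreement on 6-3-1-1: 6-3-1-2 not covered. → 5%.
Line B: polystyrene → 6-1; tubing → 6-1-1; general-purpose → 6-1-1-2. Scheduled 18%. Yelstadt agreement on 6-1-1: CTH met → 14% available; preferential 14%. → 14%.
Line C: polypropylene → 6-3; moulded articles → 6-3-1; for packaging → 6-3-1-3. Scheduled 22%. Yelstadt agreement on 6-1-1: 6-3-1-3 not covered; anti-dumping (Yelstadt, 6-3-1): +32%; total 22% + 32% = 54%. → 54%.
Sum: 5% + 14% + 54% = 73%.

73%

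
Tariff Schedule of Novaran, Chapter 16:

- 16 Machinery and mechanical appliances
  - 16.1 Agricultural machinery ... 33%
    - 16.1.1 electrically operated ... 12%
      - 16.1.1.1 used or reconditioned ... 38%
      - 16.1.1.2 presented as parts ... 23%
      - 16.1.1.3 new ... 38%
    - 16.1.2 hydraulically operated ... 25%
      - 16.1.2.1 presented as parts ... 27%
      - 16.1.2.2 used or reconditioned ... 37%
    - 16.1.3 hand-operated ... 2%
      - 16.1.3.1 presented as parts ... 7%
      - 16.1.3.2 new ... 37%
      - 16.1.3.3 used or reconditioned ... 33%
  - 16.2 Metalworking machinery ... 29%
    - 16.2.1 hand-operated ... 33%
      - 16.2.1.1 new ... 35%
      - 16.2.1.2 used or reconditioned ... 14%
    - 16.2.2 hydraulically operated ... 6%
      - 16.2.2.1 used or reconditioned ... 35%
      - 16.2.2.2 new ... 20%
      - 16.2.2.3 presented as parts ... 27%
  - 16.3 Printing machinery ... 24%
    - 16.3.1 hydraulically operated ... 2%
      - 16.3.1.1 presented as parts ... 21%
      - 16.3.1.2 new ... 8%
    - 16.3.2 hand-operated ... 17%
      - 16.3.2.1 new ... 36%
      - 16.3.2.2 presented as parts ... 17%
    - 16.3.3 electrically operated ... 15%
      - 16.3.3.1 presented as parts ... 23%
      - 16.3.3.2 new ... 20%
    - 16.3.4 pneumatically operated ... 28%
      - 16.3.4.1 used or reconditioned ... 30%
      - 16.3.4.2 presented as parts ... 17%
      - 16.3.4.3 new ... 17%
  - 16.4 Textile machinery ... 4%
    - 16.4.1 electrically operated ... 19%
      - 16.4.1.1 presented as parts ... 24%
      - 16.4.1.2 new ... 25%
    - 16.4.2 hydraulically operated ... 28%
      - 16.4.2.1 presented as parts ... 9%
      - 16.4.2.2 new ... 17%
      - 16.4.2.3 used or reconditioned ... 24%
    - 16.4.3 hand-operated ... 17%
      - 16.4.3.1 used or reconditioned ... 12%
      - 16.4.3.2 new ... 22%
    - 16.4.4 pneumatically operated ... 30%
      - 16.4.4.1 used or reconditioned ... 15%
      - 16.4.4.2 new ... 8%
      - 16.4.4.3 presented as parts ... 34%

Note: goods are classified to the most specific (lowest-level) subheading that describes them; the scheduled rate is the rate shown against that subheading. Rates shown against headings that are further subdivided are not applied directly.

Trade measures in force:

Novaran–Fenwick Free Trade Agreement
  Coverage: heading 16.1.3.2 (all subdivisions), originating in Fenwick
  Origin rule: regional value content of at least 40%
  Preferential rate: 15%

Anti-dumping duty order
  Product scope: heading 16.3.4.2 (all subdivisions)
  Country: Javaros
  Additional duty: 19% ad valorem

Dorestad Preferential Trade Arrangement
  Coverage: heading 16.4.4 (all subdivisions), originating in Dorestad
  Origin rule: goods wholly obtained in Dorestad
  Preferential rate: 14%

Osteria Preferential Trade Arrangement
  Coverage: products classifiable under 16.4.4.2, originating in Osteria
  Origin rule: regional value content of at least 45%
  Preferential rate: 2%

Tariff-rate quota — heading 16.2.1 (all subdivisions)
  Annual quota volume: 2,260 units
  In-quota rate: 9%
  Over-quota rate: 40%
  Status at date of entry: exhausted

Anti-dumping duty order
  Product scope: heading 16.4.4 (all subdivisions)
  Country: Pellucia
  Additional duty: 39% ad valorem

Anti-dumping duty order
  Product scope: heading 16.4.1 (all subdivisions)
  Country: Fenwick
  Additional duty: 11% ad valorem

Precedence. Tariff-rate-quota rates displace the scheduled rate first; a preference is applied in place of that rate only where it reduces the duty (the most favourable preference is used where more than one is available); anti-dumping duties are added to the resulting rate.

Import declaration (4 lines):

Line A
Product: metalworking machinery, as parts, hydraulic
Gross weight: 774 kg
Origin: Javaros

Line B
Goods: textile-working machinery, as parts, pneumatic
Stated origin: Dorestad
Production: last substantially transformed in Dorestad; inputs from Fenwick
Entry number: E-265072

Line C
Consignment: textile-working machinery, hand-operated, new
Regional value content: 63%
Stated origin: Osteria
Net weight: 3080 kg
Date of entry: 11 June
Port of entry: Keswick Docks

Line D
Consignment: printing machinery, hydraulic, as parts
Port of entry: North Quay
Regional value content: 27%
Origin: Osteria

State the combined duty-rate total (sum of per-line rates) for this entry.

104%

Line A: metalworking → 16.2; hydraulic → 16.2.2; as parts → 16.2.2.3. Scheduled 27%. No special measure applies. → 27%.
Line B: textile-working → 16.4; pneumatic → 16.4.4; as parts → 16.4.4.3. Scheduled 34%. Dorestad agreement on 16.4.4: not wholly obtained. → 34%.
Line C: textile-working → 16.4; hand-operated → 16.4.3; new → 16.4.3.2. Scheduled 22%. Osteria agreement on 16.4.4.2: 16.4.3.2 not covered. → 22%.
Line D: printing → 16.3; hydraulic → 16.3.1; as parts → 16.3.1.1. Scheduled 21%. Osteria agreement on 16.4.4.2: 16.3.1.1 not covered. → 21%.
Sum: 27% + 34% + 22% + 21% = 104%.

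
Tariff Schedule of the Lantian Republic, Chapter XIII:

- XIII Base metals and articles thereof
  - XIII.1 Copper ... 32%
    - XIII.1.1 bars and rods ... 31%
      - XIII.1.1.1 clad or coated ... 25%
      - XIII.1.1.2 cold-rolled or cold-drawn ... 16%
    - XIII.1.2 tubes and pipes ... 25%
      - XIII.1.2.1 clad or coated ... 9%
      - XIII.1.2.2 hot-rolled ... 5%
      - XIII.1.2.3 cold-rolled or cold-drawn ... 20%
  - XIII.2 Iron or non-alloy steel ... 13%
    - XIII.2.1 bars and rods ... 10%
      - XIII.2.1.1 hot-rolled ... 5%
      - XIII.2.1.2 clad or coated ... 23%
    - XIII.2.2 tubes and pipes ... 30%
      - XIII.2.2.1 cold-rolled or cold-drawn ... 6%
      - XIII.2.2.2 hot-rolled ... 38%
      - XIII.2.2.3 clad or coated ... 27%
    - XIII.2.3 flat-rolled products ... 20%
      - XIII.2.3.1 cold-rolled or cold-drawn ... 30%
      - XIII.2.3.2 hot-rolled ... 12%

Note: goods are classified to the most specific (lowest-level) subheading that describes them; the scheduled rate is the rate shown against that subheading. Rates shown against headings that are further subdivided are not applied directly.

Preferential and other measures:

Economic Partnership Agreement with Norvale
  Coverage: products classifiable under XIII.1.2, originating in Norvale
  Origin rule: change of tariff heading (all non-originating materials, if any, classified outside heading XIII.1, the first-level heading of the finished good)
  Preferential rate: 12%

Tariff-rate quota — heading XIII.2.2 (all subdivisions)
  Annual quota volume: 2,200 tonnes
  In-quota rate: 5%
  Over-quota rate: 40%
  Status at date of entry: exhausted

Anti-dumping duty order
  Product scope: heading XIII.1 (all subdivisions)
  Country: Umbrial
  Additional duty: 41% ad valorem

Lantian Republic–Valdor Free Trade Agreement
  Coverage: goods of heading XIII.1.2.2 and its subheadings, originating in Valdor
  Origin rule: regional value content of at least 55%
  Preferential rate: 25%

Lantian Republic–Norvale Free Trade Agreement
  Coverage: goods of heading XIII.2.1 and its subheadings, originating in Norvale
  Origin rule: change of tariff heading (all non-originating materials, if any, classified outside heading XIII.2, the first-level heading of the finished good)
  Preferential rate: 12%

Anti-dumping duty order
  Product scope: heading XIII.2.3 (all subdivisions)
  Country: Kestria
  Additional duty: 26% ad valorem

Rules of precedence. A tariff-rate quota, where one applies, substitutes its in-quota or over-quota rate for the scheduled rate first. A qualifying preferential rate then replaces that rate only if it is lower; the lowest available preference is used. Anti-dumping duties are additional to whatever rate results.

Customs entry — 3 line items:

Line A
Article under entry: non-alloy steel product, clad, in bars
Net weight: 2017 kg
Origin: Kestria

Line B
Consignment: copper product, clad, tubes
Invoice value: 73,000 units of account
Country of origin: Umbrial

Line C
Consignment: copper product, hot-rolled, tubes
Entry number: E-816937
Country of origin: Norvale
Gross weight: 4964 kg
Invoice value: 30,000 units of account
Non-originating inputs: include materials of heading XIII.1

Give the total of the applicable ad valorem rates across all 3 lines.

Line A: non-alloy steel → XIII.2; in bars → XIII.2.1; clad → XIII.2.1.2. Scheduled 23%. No special measure applies. → 23%.
Line B: copper → XIII.1; tubes → XIII.1.2; clad → XIII.1.2.1. Scheduled 9%. anti-dumping (Umbrial, XIII.1): +41%; total 9% + 41% = 50%. → 50%.
Line C: copper → XIII.1; tubes → XIII.1.2; hot-rolled → XIII.1.2.2. Scheduled 5%. Norvale agreement on XIII.1.2: CTH not met; Norvale agreement on XIII.2.1: XIII.1.2.2 not covered. → 5%.
Sum: 23% + 50% + 5% = 78%.

78%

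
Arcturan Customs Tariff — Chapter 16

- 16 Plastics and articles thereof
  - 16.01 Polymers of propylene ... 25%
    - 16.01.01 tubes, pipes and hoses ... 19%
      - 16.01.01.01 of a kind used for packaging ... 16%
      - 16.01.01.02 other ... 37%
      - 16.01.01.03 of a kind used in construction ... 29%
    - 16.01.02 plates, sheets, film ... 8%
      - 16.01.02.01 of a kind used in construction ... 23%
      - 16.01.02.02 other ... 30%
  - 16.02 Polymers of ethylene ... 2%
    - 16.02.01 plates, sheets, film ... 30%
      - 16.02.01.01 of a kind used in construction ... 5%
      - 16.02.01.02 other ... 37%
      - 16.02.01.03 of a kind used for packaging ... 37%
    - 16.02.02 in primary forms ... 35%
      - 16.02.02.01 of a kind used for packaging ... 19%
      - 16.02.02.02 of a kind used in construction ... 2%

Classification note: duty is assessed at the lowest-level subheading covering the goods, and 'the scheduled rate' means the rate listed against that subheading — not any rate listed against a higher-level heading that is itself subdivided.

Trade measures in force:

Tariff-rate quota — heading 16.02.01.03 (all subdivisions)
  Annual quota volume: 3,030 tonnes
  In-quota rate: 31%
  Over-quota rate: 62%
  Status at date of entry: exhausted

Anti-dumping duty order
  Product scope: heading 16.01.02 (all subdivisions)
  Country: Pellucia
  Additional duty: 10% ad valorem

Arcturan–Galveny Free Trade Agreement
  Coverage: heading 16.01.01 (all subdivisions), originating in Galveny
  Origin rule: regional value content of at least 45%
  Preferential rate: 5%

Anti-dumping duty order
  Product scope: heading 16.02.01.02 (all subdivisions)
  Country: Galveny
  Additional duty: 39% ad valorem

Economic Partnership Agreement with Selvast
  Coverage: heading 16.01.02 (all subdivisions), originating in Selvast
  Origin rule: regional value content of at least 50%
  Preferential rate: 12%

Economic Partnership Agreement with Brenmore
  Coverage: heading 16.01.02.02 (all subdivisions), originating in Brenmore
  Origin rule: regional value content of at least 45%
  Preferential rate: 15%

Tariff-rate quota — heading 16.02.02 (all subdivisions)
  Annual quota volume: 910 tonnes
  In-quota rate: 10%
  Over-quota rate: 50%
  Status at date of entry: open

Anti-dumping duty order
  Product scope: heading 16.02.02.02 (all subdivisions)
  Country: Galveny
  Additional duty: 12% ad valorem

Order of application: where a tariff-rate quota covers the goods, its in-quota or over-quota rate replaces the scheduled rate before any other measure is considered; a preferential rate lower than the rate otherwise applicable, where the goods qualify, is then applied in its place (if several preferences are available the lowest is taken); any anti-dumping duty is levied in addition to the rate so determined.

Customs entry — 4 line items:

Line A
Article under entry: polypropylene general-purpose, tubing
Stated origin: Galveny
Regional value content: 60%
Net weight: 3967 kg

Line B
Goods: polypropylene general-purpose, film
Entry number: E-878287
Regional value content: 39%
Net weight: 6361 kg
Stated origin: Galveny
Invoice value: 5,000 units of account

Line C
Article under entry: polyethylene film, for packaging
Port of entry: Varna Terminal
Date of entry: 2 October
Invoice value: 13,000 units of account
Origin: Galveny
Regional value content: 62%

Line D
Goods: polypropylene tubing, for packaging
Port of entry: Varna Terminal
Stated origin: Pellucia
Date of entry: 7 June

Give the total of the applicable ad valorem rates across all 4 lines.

113%

Line A: polypropylene → 16.01; tubing → 16.01.01; general-purpose → 16.01.01.02. Scheduled 37%. Galveny agreement on 16.01.01: RVC ≥ 45% → 5% available; preferential 5%. → 5%.
Line B: polypropylene → 16.01; film → 16.01.02; general-purpose → 16.01.02.02. Scheduled 30%. Galveny agreement on 16.01.01: 16.01.02.02 not covered. → 30%.
Line C: polyethylene → 16.02; film → 16.02.01; for packaging → 16.02.01.03. Scheduled 37%. quota on 16.02.01.03 exhausted → over-quota 62%; Galveny agreement on 16.01.01: 16.02.01.03 not covered. → 62%.
Line D: polypropylene → 16.01; tubing → 16.01.01; for packaging → 16.01.01.01. Scheduled 16%. No special measure applies. → 16%.
Sum: 5% + 30% + 62% + 16% = 113%.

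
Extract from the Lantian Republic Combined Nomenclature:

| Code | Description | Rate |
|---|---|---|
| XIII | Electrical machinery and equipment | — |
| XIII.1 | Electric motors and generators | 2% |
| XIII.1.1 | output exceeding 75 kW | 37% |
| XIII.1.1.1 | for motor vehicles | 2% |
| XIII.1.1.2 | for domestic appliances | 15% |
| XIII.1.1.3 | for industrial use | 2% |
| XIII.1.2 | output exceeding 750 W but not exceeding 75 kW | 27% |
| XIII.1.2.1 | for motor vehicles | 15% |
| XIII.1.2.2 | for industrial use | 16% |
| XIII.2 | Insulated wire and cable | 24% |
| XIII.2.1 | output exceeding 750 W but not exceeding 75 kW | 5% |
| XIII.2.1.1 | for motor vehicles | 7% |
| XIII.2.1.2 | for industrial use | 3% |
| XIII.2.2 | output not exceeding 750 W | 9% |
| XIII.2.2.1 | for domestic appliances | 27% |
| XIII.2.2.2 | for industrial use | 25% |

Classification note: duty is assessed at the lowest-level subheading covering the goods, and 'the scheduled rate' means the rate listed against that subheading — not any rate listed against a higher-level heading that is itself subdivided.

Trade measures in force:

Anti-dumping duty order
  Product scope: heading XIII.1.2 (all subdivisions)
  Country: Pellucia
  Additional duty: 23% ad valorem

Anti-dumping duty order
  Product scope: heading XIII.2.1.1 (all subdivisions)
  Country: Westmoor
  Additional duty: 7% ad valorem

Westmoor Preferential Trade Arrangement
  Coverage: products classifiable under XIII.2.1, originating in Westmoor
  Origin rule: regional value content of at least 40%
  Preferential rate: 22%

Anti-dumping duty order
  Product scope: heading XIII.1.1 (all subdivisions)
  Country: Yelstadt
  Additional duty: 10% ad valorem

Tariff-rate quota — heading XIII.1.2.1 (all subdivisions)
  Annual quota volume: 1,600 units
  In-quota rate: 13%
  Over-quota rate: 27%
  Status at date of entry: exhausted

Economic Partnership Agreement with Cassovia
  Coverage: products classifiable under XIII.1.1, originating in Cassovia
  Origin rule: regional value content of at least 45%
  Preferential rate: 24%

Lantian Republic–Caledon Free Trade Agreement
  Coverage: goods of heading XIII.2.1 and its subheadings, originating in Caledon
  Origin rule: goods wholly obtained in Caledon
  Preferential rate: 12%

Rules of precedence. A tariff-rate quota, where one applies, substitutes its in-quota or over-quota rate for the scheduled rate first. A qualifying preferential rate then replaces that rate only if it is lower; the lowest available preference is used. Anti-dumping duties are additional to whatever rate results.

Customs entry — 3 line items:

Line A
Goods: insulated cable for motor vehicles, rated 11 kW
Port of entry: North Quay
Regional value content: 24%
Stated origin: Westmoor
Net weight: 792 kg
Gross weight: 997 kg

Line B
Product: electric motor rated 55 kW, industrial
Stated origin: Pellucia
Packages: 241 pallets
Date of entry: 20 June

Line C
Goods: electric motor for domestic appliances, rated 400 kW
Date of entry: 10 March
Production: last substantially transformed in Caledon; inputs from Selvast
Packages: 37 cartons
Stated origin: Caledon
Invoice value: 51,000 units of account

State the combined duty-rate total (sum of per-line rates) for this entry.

Line A: insulated cable → XIII.2; rated 11 kW → XIII.2.1; for motor vehicles → XIII.2.1.1. Scheduled 7%. Westmoor agreement on XIII.2.1: RVC < 40%; anti-dumping (Westmoor, XIII.2.1.1): +7%; total 7% + 7% = 14%. → 14%.
Line B: electric motor → XIII.1; rated 55 kW → XIII.1.2; industrial → XIII.1.2.2. Scheduled 16%. anti-dumping (Pellucia, XIII.1.2): +23%; total 16% + 23% = 39%. → 39%.
Line C: electric motor → XIII.1; rated 400 kW → XIII.1.1; for domestic appliances → XIII.1.1.2. Scheduled 15%. Caledon agreement on XIII.2.1: XIII.1.1.2 not covered. → 15%.
Sum: 14% + 39% + 15% = 68%.

68%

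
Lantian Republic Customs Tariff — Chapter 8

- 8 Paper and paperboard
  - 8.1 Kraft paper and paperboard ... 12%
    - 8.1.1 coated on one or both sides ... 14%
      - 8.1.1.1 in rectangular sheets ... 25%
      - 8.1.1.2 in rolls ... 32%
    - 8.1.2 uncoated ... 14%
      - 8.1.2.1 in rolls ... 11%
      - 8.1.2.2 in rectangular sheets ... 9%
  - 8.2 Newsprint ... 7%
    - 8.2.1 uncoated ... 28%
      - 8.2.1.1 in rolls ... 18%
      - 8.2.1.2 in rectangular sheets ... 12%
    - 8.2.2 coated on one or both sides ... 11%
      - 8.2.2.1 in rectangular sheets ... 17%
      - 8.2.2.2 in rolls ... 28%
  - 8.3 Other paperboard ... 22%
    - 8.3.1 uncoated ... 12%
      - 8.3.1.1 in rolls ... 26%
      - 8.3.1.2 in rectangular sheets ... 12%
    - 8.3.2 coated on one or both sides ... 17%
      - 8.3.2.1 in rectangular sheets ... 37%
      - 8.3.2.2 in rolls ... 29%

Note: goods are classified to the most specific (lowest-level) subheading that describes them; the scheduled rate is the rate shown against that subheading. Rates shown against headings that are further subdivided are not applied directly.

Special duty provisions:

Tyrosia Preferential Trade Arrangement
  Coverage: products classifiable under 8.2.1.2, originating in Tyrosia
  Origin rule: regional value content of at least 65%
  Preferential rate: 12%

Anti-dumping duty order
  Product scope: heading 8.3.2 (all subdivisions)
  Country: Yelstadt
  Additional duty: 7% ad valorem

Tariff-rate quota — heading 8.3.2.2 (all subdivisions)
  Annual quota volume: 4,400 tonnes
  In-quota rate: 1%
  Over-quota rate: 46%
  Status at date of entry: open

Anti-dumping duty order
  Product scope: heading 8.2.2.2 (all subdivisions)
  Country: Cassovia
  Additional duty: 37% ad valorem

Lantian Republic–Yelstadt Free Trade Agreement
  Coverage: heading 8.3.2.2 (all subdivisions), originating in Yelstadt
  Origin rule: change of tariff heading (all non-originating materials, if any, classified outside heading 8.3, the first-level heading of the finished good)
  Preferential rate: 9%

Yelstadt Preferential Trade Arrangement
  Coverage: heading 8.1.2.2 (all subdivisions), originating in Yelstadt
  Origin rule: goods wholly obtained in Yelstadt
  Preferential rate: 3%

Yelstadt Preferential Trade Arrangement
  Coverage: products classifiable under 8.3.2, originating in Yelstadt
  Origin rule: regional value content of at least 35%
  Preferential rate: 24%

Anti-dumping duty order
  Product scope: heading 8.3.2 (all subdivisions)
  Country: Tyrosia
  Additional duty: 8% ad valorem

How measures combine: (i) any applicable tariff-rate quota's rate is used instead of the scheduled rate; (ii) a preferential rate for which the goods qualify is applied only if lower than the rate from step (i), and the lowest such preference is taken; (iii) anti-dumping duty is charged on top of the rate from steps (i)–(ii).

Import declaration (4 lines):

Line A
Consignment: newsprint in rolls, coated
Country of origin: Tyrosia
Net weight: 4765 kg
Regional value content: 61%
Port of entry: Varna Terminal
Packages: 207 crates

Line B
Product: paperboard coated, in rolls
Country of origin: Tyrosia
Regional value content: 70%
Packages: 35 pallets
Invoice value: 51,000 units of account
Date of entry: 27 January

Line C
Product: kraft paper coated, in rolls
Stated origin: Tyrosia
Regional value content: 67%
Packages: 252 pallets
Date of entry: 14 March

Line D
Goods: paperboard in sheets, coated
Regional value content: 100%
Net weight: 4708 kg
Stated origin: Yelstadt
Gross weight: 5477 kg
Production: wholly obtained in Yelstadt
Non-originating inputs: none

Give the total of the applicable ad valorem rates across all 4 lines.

100%

Line A: newsprint → 8.2; coated → 8.2.2; in rolls → 8.2.2.2. Scheduled 28%. Tyrosia agreement on 8.2.1.2: 8.2.2.2 not covered. → 28%.
Line B: paperboard → 8.3; coated → 8.3.2; in rolls → 8.3.2.2. Scheduled 29%. quota on 8.3.2.2 open → in-quota 1%; Tyrosia agreement on 8.2.1.2: 8.3.2.2 not covered; anti-dumping (Tyrosia, 8.3.2): +8%; total 1% + 8% = 9%. → 9%.
Line C: kraft paper → 8.1; coated → 8.1.1; in rolls → 8.1.1.2. Scheduled 32%. Tyrosia agreement on 8.2.1.2: 8.1.1.2 not covered. → 32%.
Line D: paperboard → 8.3; coated → 8.3.2; in sheets → 8.3.2.1. Scheduled 37%. Yelstadt agreement on 8.3.2.2: 8.3.2.1 not covered; Yelstadt agreement on 8.1.2.2: 8.3.2.1 not covered; Yelstadt agreement on 8.3.2: RVC ≥ 35% → 24% available; preferential 24%; anti-dumping (Yelstadt, 8.3.2): +7%; total 24% + 7% = 31%. → 31%.
Sum: 28% + 9% + 32% + 31% = 100%.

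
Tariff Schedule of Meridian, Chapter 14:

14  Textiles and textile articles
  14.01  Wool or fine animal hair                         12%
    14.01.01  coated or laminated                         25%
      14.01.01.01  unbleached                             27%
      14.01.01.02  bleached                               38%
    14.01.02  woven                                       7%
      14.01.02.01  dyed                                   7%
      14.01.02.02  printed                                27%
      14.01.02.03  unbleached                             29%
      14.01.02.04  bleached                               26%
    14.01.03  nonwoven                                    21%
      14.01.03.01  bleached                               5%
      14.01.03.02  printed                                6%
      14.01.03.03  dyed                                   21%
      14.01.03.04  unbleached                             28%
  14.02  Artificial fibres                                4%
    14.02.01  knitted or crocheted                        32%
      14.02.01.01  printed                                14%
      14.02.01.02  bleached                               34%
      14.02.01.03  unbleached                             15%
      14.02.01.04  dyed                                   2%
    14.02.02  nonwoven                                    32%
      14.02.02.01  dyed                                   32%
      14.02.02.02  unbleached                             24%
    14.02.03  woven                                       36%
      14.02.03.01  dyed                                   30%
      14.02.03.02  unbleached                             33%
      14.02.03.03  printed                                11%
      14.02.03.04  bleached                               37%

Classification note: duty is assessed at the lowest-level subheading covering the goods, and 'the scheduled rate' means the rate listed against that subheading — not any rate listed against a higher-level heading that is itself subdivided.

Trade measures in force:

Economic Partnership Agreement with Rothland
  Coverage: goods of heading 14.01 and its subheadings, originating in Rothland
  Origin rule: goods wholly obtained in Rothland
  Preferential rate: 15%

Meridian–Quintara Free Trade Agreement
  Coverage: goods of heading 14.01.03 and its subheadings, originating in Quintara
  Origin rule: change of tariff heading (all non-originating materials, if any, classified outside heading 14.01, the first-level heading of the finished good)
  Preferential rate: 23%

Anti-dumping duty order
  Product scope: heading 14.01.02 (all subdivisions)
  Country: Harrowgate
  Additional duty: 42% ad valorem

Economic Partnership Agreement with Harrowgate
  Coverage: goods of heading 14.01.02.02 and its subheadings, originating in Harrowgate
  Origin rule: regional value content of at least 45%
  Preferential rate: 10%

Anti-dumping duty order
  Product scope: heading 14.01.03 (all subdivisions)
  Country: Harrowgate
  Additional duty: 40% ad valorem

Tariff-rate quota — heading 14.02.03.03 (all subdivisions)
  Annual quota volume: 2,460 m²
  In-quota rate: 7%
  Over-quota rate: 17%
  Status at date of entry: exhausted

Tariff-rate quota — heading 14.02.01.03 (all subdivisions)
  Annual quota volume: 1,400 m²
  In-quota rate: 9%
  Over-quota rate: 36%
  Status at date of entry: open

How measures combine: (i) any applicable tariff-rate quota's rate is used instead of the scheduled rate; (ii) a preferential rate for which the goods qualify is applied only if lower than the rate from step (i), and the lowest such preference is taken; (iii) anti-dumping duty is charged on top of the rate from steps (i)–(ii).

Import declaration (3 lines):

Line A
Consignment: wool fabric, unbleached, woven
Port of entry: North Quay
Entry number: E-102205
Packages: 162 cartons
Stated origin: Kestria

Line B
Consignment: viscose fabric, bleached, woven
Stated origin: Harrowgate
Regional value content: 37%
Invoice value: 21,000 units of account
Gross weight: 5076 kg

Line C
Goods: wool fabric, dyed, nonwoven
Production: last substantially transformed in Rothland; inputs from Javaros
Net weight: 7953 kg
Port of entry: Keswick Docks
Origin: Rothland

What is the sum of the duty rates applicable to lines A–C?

Line A: wool → 14.01; woven → 14.01.02; unbleached → 14.01.02.03. Scheduled 29%. No special measure applies. → 29%.
Line B: viscose → 14.02; woven → 14.02.03; bleached → 14.02.03.04. Scheduled 37%. Harrowgate agreement on 14.01.02.02: 14.02.03.04 not covered. → 37%.
Line C: wool → 14.01; nonwoven → 14.01.03; dyed → 14.01.03.03. Scheduled 21%. Rothland agreement on 14.01: not wholly obtained. → 21%.
Sum: 29% + 37% + 21% = 87%.

87%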